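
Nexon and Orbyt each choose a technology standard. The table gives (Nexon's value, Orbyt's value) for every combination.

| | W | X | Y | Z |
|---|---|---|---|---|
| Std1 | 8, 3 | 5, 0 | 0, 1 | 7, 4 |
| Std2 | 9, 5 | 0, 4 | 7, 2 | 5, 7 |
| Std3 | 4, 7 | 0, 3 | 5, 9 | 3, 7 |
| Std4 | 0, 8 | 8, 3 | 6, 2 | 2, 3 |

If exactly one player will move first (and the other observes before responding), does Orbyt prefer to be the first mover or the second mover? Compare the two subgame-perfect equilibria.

If Nexon leads: Orbyt's best replies are Std1→Z, Std2→Z, Std3→Y, Std4→W; Nexon's induced payoffs 7, 5, 5, 0; outcome (Std1, Z), payoffs (7, 4).
If Orbyt leads: Nexon's best replies are W→Std2, X→Std4, Y→Std2, Z→Std1; Orbyt's induced payoffs 5, 3, 2, 4; outcome (Std2, W), payoffs (9, 5).
Orbyt gets 5 moving first and 4 moving second, so Orbyt prefers to move first.

first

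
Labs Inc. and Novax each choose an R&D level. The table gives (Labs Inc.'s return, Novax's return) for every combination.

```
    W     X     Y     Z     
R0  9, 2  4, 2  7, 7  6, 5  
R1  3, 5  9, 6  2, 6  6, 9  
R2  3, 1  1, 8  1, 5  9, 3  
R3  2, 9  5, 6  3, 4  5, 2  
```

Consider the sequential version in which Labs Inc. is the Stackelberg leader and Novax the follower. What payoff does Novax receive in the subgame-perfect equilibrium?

Backward induction with Labs Inc. moving first.
- R0: Novax compares 2, 2, 7, 5 and picks Y; Labs Inc. would get 7.
- R1: Novax compares 5, 6, 6, 9 and picks Z; Labs Inc. would get 6.
- R2: Novax compares 1, 8, 5, 3 and picks X; Labs Inc. would get 1.
- R3: Novax compares 9, 6, 4, 2 and picks W; Labs Inc. would get 2.
Labs Inc.'s induced payoffs are 7, 6, 1, 2, so Labs Inc. commits to R0. Subgame-perfect outcome: (R0, Y) with payoffs (7, 7).

7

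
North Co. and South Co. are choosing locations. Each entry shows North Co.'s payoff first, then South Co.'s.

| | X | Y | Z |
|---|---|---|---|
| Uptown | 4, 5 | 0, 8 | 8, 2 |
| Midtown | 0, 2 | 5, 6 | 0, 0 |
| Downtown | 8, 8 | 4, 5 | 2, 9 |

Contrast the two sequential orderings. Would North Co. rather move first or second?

If North Co. leads: South Co.'s best replies are Uptown→Y, Midtown→Y, Downtown→Z; North Co.'s induced payoffs 0, 5, 2; outcome (Midtown, Y), payoffs (5, 6).
If South Co. leads: North Co.'s best replies are X→Downtown, Y→Midtown, Z→Uptown; South Co.'s induced payoffs 8, 6, 2; outcome (Downtown, X), payoffs (8, 8).
North Co. gets 5 moving first and 8 moving second, so North Co. prefers to move second.

second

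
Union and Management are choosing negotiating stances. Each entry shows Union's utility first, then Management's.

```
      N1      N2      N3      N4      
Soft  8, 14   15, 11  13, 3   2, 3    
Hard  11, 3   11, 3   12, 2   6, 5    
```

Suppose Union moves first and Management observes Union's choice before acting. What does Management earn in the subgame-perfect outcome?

14

Management best-responds to each possible Union move:
- Soft: Management compares 14, 11, 3, 3 and picks N1; Union would get 8.
- Hard: Management compares 3, 3, 2, 5 and picks N4; Union would get 6.
Union's induced payoffs are 8, 6, so Union commits to Soft. Subgame-perfect outcome: (Soft, N1) with payoffs (8, 14).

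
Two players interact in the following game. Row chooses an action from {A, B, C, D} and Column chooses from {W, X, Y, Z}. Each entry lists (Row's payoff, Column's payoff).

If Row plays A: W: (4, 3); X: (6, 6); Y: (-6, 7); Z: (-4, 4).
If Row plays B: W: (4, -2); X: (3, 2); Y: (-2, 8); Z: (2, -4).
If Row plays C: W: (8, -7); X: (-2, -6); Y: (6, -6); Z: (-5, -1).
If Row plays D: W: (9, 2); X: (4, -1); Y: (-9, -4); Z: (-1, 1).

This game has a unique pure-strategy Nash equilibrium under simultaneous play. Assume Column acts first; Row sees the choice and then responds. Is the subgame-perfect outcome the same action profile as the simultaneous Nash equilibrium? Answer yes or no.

Backward induction with Column moving first.
- W: Row compares 4, 4, 8, 9 and picks D; Column would get 2.
- X: Row compares 6, 3, -2, 4 and picks A; Column would get 6.
- Y: Row compares -6, -2, 6, -9 and picks C; Column would get -6.
- Z: Row compares -4, 2, -5, -1 and picks B; Column would get -4.
Among 2, 6, -6, -4, the best is 6 at X. Subgame-perfect outcome: (A, X) with payoffs (6, 6).
For the simultaneous game, intersect best replies.
Row's best replies: W→D; X→A; Y→C; Z→B.
Column's best replies: A→Y; B→Y; C→Z; D→W.
Only (D, W) has each player best-responding; Nash payoffs (9, 2).
Sequential outcome (A, X) differs from the Nash profile (D, W).

no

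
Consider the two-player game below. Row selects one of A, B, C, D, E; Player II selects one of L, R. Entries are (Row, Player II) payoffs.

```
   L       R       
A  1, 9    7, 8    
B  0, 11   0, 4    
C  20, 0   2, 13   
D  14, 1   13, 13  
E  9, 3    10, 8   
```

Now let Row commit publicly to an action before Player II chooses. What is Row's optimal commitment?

Player II best-responds to each possible Row move:
- A: BR = L, leader payoff 1.
- B: BR = L, leader payoff 0.
- C: BR = R, leader payoff 2.
- D: BR = R, leader payoff 13.
- E: BR = R, leader payoff 10.
Among 1, 0, 2, 13, 10, the best is 13 at D. Subgame-perfect outcome: (D, R) with payoffs (13, 13).

D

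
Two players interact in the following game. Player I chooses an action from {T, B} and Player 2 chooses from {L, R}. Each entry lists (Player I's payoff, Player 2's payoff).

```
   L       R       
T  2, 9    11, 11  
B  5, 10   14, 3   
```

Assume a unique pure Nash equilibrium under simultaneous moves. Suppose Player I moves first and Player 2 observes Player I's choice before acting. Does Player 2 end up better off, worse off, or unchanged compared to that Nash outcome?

better off

Backward induction with Player I moving first.
- T: BR = R, leader payoff 11.
- B: BR = L, leader payoff 5.
Maximizing over 11, 5, Player I chooses T. Subgame-perfect outcome: (T, R) with payoffs (11, 11).
Now find the simultaneous Nash equilibrium.
Player I's best replies: L→B; R→B.
Player 2's best replies: T→R; B→L.
Only (B, L) has each player best-responding; Nash payoffs (5, 10).
Player 2 earns 11 sequentially versus 10 at the Nash outcome: better off.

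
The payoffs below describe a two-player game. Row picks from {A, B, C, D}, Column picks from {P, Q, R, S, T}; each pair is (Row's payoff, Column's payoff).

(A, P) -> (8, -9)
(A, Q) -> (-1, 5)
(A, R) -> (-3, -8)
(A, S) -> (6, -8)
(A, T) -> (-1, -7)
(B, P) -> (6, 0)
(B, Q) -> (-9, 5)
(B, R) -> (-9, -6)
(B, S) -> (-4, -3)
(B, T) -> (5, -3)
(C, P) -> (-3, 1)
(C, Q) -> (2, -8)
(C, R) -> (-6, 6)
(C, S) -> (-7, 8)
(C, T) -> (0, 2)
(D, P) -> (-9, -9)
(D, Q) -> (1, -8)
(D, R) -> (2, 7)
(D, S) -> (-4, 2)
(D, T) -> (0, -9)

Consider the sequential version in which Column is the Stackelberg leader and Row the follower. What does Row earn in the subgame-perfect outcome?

Row best-responds to each possible Column move:
- P: BR = A, leader payoff -9.
- Q: BR = C, leader payoff -8.
- R: BR = D, leader payoff 7.
- S: BR = A, leader payoff -8.
- T: BR = B, leader payoff -3.
Among -9, -8, 7, -8, -3, the best is 7 at R. Subgame-perfect outcome: (D, R) with payoffs (2, 7).

2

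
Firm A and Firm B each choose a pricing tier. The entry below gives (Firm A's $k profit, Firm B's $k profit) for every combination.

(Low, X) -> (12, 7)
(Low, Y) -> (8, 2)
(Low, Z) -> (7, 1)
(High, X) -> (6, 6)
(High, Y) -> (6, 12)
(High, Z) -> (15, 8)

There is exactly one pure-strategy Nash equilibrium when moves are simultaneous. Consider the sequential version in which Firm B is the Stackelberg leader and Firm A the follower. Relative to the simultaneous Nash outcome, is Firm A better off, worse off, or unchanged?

better off

Backward induction with Firm B moving first.
- X: BR = Low, leader payoff 7.
- Y: BR = Low, leader payoff 2.
- Z: BR = High, leader payoff 8.
Among 7, 2, 8, the best is 8 at Z. Subgame-perfect outcome: (High, Z) with payoffs (15, 8).
Under simultaneous play:
Firm A's best replies: X→Low; Y→Low; Z→High.
Firm B's best replies: Low→X; High→Y.
The unique mutual best reply is (Low, X), giving (12, 7).
Firm A earns 15 sequentially versus 12 at the Nash outcome: better off.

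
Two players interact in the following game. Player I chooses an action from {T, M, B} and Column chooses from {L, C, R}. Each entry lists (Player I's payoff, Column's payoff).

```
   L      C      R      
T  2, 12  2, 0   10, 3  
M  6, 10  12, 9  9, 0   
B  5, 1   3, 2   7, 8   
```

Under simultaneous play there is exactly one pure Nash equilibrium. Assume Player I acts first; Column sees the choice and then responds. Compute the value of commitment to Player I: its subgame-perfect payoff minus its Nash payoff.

Column best-responds to each possible Player I move:
- T: BR = L, leader payoff 2.
- M: BR = L, leader payoff 6.
- B: BR = R, leader payoff 7.
Player I's induced payoffs are 2, 6, 7, so Player I commits to B. Subgame-perfect outcome: (B, R) with payoffs (7, 8).
For the simultaneous game, intersect best replies.
Player I's best replies: L→M; C→M; R→T.
Column's best replies: T→L; M→L; B→R.
Only (M, L) has each player best-responding; Nash payoffs (6, 10).
Player I's commitment gain: 7 − 6 = 1.

1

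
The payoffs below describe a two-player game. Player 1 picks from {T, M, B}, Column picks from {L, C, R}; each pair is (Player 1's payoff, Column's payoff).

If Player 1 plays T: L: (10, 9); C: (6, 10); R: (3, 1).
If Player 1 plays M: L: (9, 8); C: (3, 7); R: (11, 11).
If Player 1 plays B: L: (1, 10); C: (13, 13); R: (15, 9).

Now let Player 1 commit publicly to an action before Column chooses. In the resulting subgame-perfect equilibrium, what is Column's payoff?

13

Backward induction with Player 1 moving first.
- T → Column plays C (best of 9, 10, 1); Player 1 gets 6.
- M → Column plays R (best of 8, 7, 11); Player 1 gets 11.
- B → Column plays C (best of 10, 13, 9); Player 1 gets 13.
Player 1's induced payoffs are 6, 11, 13, so Player 1 commits to B. Subgame-perfect outcome: (B, C) with payoffs (13, 13).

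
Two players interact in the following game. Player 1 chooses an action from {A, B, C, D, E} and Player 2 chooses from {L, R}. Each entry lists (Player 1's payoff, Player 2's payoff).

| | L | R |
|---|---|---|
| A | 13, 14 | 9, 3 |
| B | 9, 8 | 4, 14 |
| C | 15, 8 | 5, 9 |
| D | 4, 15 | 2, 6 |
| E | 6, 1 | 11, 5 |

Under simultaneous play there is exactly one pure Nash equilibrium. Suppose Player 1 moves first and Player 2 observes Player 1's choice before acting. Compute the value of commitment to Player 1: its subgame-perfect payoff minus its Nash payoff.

2

Solve by backward induction (Player 1 leads).
- A: Player 2 compares 14, 3 and picks L; Player 1 would get 13.
- B: Player 2 compares 8, 14 and picks R; Player 1 would get 4.
- C: Player 2 compares 8, 9 and picks R; Player 1 would get 5.
- D: Player 2 compares 15, 6 and picks L; Player 1 would get 4.
- E: Player 2 compares 1, 5 and picks R; Player 1 would get 11.
Player 1's induced payoffs are 13, 4, 5, 4, 11, so Player 1 commits to A. Subgame-perfect outcome: (A, L) with payoffs (13, 14).
For the simultaneous game, intersect best replies.
Player 1's best replies: L→C; R→E.
Player 2's best replies: A→L; B→R; C→R; D→L; E→R.
Only (E, R) has each player best-responding; Nash payoffs (11, 5).
Player 1's commitment gain: 13 − 11 = 2.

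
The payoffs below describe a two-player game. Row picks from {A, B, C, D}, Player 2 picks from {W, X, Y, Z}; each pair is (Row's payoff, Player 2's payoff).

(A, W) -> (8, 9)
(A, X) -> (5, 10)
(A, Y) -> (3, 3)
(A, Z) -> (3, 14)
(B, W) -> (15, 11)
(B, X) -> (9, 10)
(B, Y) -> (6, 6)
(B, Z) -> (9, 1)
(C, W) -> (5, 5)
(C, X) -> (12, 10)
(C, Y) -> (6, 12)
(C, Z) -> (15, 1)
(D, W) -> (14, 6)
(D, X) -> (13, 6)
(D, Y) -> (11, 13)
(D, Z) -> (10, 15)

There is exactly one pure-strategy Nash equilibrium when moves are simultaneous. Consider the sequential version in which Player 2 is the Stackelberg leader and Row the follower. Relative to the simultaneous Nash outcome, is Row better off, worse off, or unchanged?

Work backward from Row's decision.
- W: BR = B, leader payoff 11.
- X: BR = D, leader payoff 6.
- Y: BR = D, leader payoff 13.
- Z: BR = C, leader payoff 1.
Player 2's induced payoffs are 11, 6, 13, 1, so Player 2 commits to Y. Subgame-perfect outcome: (D, Y) with payoffs (11, 13).
For the simultaneous game, intersect best replies.
Row's best replies: W→B; X→D; Y→D; Z→C.
Player 2's best replies: A→Z; B→W; C→Y; D→Z.
The unique mutual best reply is (B, W), giving (15, 11).
Row earns 11 sequentially versus 15 at the Nash outcome: worse off.

worse off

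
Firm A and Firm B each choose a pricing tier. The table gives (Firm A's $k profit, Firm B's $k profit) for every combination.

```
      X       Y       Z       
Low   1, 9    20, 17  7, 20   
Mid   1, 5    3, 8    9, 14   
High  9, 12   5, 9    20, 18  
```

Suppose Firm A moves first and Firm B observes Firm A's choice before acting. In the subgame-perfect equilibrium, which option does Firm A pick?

Work backward from Firm B's decision.
- Low: Firm B compares 9, 17, 20 and picks Z; Firm A would get 7.
- Mid: Firm B compares 5, 8, 14 and picks Z; Firm A would get 9.
- High: Firm B compares 12, 9, 18 and picks Z; Firm A would get 20.
Maximizing over 7, 9, 20, Firm A chooses High. Subgame-perfect outcome: (High, Z) with payoffs (20, 18).

High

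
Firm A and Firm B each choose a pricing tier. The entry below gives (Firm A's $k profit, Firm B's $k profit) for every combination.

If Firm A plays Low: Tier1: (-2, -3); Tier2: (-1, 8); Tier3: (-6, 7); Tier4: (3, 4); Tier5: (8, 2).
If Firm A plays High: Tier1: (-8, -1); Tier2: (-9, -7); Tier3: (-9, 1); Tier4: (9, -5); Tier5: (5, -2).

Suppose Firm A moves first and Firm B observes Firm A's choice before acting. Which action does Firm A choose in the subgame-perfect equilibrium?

Solve by backward induction (Firm A leads).
- Low: BR = Tier2, leader payoff -1.
- High: BR = Tier3, leader payoff -9.
Firm A's induced payoffs are -1, -9, so Firm A commits to Low. Subgame-perfect outcome: (Low, Tier2) with payoffs (-1, 8).

Low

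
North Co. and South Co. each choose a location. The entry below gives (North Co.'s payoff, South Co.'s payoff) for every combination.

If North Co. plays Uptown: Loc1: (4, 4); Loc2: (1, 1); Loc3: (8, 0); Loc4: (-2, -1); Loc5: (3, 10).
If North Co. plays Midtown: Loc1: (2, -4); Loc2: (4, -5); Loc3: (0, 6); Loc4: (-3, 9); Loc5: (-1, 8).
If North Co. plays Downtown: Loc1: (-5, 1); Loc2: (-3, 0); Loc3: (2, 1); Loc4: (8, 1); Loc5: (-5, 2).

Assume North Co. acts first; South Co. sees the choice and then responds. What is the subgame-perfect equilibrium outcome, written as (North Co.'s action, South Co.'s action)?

Work backward from South Co.'s decision.
- Uptown: BR = Loc5, leader payoff 3.
- Midtown: BR = Loc4, leader payoff -3.
- Downtown: BR = Loc5, leader payoff -5.
North Co.'s induced payoffs are 3, -3, -5, so North Co. commits to Uptown. Subgame-perfect outcome: (Uptown, Loc5) with payoffs (3, 10).

(Uptown, Loc5)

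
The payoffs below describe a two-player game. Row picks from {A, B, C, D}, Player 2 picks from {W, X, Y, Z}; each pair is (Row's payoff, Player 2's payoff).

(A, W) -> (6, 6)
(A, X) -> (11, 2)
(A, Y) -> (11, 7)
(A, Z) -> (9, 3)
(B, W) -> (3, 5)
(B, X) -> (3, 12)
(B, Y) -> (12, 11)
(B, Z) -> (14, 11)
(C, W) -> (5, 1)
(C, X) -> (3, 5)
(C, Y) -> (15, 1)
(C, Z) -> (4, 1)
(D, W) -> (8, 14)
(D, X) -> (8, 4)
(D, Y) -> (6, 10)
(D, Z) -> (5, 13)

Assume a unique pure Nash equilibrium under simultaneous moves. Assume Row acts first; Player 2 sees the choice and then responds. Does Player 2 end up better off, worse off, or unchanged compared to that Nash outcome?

Solve by backward induction (Row leads).
- A: BR = Y, leader payoff 11.
- B: BR = X, leader payoff 3.
- C: BR = X, leader payoff 3.
- D: BR = W, leader payoff 8.
Among 11, 3, 3, 8, the best is 11 at A. Subgame-perfect outcome: (A, Y) with payoffs (11, 7).
Under simultaneous play:
Row's best replies: W→D; X→A; Y→C; Z→B.
Player 2's best replies: A→Y; B→X; C→X; D→W.
The unique mutual best reply is (D, W), giving (8, 14).
Player 2 earns 7 sequentially versus 14 at the Nash outcome: worse off.

worse off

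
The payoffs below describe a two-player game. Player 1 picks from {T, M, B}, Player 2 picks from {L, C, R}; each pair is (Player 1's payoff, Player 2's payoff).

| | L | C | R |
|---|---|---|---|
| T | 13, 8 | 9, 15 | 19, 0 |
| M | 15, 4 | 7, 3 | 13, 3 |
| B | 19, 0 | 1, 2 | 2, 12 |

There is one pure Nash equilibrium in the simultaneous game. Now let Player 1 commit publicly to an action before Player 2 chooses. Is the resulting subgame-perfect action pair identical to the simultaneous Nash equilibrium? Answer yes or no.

no

Player 2 best-responds to each possible Player 1 move:
- T → Player 2 plays C (best of 8, 15, 0); Player 1 gets 9.
- M → Player 2 plays L (best of 4, 3, 3); Player 1 gets 15.
- B → Player 2 plays R (best of 0, 2, 12); Player 1 gets 2.
Player 1's induced payoffs are 9, 15, 2, so Player 1 commits to M. Subgame-perfect outcome: (M, L) with payoffs (15, 4).
Now find the simultaneous Nash equilibrium.
Player 1's best replies: L→B; C→T; R→T.
Player 2's best replies: T→C; M→L; B→R.
Only (T, C) has each player best-responding; Nash payoffs (9, 15).
Sequential outcome (M, L) differs from the Nash profile (T, C).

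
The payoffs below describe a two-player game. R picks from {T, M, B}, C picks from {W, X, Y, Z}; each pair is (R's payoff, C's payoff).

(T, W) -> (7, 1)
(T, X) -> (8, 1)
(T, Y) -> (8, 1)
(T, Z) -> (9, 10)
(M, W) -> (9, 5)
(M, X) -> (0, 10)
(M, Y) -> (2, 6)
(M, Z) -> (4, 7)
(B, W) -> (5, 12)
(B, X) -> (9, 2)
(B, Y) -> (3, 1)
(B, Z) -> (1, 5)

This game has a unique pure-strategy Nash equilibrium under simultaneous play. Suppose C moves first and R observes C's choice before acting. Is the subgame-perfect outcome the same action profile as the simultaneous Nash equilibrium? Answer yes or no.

Work backward from R's decision.
- W → R plays M (best of 7, 9, 5); C gets 5.
- X → R plays B (best of 8, 0, 9); C gets 2.
- Y → R plays T (best of 8, 2, 3); C gets 1.
- Z → R plays T (best of 9, 4, 1); C gets 10.
Among 5, 2, 1, 10, the best is 10 at Z. Subgame-perfect outcome: (T, Z) with payoffs (9, 10).
Under simultaneous play:
R's best replies: W→M; X→B; Y→T; Z→T.
C's best replies: T→Z; M→X; B→W.
Only (T, Z) has each player best-responding; Nash payoffs (9, 10).
Sequential outcome (T, Z) coincides with the Nash profile (T, Z).

yes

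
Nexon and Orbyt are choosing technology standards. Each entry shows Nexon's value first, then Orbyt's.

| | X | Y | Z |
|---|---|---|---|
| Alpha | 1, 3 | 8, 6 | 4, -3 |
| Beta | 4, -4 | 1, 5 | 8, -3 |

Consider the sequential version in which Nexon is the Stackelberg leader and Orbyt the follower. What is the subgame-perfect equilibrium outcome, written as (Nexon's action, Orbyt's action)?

(Alpha, Y)

Work backward from Orbyt's decision.
- Alpha: BR = Y, leader payoff 8.
- Beta: BR = Y, leader payoff 1.
Nexon's induced payoffs are 8, 1, so Nexon commits to Alpha. Subgame-perfect outcome: (Alpha, Y) with payoffs (8, 6).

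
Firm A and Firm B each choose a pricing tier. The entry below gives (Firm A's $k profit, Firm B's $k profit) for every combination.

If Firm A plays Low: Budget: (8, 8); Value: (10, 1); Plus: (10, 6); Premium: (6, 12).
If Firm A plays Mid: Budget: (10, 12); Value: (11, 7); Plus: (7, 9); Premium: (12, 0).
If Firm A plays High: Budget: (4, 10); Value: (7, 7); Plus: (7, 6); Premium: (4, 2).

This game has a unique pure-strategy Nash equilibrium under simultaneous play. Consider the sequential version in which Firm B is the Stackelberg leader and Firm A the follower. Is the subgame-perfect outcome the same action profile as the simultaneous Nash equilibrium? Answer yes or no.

yes

Solve by backward induction (Firm B leads).
- Budget: BR = Mid, leader payoff 12.
- Value: BR = Mid, leader payoff 7.
- Plus: BR = Low, leader payoff 6.
- Premium: BR = Mid, leader payoff 0.
Firm B's induced payoffs are 12, 7, 6, 0, so Firm B commits to Budget. Subgame-perfect outcome: (Mid, Budget) with payoffs (10, 12).
For the simultaneous game, intersect best replies.
Firm A's best replies: Budget→Mid; Value→Mid; Plus→Low; Premium→Mid.
Firm B's best replies: Low→Premium; Mid→Budget; High→Budget.
Only (Mid, Budget) has each player best-responding; Nash payoffs (10, 12).
Sequential outcome (Mid, Budget) coincides with the Nash profile (Mid, Budget).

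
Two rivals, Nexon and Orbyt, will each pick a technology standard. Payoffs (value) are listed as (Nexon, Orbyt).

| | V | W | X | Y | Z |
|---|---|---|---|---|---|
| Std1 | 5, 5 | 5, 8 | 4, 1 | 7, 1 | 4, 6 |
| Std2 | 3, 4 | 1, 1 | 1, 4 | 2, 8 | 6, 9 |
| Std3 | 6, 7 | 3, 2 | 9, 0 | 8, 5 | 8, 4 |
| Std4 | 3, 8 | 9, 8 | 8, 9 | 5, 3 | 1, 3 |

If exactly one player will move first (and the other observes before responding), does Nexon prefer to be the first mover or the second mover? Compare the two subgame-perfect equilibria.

second

If Nexon leads: Orbyt's best replies are Std1→W, Std2→Z, Std3→V, Std4→X; Nexon's induced payoffs 5, 6, 6, 8; outcome (Std4, X), payoffs (8, 9).
If Orbyt leads: Nexon's best replies are V→Std3, W→Std4, X→Std3, Y→Std3, Z→Std3; Orbyt's induced payoffs 7, 8, 0, 5, 4; outcome (Std4, W), payoffs (9, 8).
Nexon gets 8 moving first and 9 moving second, so Nexon prefers to move second.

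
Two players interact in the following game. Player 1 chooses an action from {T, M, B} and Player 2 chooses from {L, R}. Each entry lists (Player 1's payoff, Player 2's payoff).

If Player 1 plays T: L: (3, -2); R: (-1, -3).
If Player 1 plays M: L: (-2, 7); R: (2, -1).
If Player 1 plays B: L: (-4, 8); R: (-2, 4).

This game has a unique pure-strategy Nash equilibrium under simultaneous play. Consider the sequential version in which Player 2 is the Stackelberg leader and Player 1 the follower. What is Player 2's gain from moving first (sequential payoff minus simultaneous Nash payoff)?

Solve by backward induction (Player 2 leads).
- L: BR = T, leader payoff -2.
- R: BR = M, leader payoff -1.
Maximizing over -2, -1, Player 2 chooses R. Subgame-perfect outcome: (M, R) with payoffs (2, -1).
For the simultaneous game, intersect best replies.
Player 1's best replies: L→T; R→M.
Player 2's best replies: T→L; M→L; B→L.
Only (T, L) has each player best-responding; Nash payoffs (3, -2).
Player 2's commitment gain: -1 − -2 = 1.

1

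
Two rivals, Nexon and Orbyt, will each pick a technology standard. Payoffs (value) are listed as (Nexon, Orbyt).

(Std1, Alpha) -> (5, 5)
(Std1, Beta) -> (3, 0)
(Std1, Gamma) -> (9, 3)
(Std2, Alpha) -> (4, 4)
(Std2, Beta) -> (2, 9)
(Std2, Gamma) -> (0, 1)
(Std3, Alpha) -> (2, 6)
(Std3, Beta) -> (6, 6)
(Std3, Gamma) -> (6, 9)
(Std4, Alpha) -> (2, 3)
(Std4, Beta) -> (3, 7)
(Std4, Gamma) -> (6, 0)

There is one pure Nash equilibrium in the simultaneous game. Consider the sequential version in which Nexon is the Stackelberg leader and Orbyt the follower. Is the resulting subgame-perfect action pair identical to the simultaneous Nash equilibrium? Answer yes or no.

Orbyt best-responds to each possible Nexon move:
- Std1 → Orbyt plays Alpha (best of 5, 0, 3); Nexon gets 5.
- Std2 → Orbyt plays Beta (best of 4, 9, 1); Nexon gets 2.
- Std3 → Orbyt plays Gamma (best of 6, 6, 9); Nexon gets 6.
- Std4 → Orbyt plays Beta (best of 3, 7, 0); Nexon gets 3.
Nexon's induced payoffs are 5, 2, 6, 3, so Nexon commits to Std3. Subgame-perfect outcome: (Std3, Gamma) with payoffs (6, 9).
Now find the simultaneous Nash equilibrium.
Nexon's best replies: Alpha→Std1; Beta→Std3; Gamma→Std1.
Orbyt's best replies: Std1→Alpha; Std2→Beta; Std3→Gamma; Std4→Beta.
Only (Std1, Alpha) has each player best-responding; Nash payoffs (5, 5).
Sequential outcome (Std3, Gamma) differs from the Nash profile (Std1, Alpha).

no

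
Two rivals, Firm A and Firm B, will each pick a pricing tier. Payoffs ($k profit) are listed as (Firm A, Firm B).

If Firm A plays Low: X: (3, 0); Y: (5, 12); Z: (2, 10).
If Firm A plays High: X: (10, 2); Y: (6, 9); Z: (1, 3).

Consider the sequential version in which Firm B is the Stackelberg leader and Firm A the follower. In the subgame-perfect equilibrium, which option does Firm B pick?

Backward induction with Firm B moving first.
- X → Firm A plays High (best of 3, 10); Firm B gets 2.
- Y → Firm A plays High (best of 5, 6); Firm B gets 9.
- Z → Firm A plays Low (best of 2, 1); Firm B gets 10.
Among 2, 9, 10, the best is 10 at Z. Subgame-perfect outcome: (Low, Z) with payoffs (2, 10).

Z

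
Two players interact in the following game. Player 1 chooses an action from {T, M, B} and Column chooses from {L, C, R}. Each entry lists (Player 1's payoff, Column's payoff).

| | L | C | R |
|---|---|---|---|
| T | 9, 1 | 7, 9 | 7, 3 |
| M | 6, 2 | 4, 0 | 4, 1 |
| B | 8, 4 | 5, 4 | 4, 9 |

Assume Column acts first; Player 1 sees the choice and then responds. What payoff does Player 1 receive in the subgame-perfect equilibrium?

Player 1 best-responds to each possible Column move:
- L → Player 1 plays T (best of 9, 6, 8); Column gets 1.
- C → Player 1 plays T (best of 7, 4, 5); Column gets 9.
- R → Player 1 plays T (best of 7, 4, 4); Column gets 3.
Among 1, 9, 3, the best is 9 at C. Subgame-perfect outcome: (T, C) with payoffs (7, 9).

7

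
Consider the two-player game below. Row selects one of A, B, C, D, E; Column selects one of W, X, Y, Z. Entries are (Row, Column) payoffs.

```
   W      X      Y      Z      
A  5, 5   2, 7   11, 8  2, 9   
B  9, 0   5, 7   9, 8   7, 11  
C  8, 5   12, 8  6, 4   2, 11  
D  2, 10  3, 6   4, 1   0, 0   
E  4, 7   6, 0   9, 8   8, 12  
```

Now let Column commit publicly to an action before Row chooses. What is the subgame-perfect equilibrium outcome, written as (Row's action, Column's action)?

Row best-responds to each possible Column move:
- W → Row plays B (best of 5, 9, 8, 2, 4); Column gets 0.
- X → Row plays C (best of 2, 5, 12, 3, 6); Column gets 8.
- Y → Row plays A (best of 11, 9, 6, 4, 9); Column gets 8.
- Z → Row plays E (best of 2, 7, 2, 0, 8); Column gets 12.
Among 0, 8, 8, 12, the best is 12 at Z. Subgame-perfect outcome: (E, Z) with payoffs (8, 12).

(E, Z)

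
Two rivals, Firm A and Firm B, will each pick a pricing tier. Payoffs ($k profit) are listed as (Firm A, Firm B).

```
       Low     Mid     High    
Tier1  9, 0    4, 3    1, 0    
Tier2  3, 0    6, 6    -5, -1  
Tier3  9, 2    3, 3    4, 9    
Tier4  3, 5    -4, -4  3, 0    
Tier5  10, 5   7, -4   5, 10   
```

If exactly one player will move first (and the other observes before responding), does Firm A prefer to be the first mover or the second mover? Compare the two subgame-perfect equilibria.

If Firm A leads: Firm B's best replies are Tier1→Mid, Tier2→Mid, Tier3→High, Tier4→Low, Tier5→High; Firm A's induced payoffs 4, 6, 4, 3, 5; outcome (Tier2, Mid), payoffs (6, 6).
If Firm B leads: Firm A's best replies are Low→Tier5, Mid→Tier5, High→Tier5; Firm B's induced payoffs 5, -4, 10; outcome (Tier5, High), payoffs (5, 10).
Firm A gets 6 moving first and 5 moving second, so Firm A prefers to move first.

first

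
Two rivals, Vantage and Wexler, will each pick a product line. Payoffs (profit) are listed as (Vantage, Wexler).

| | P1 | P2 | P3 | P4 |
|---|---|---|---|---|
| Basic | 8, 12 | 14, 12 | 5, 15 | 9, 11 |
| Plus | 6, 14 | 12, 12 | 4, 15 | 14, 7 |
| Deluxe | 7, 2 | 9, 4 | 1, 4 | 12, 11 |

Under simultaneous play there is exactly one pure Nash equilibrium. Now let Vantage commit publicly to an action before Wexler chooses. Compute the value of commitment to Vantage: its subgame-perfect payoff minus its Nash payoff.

Backward induction with Vantage moving first.
- Basic: Wexler compares 12, 12, 15, 11 and picks P3; Vantage would get 5.
- Plus: Wexler compares 14, 12, 15, 7 and picks P3; Vantage would get 4.
- Deluxe: Wexler compares 2, 4, 4, 11 and picks P4; Vantage would get 12.
Maximizing over 5, 4, 12, Vantage chooses Deluxe. Subgame-perfect outcome: (Deluxe, P4) with payoffs (12, 11).
For the simultaneous game, intersect best replies.
Vantage's best replies: P1→Basic; P2→Basic; P3→Basic; P4→Plus.
Wexler's best replies: Basic→P3; Plus→P3; Deluxe→P4.
The unique mutual best reply is (Basic, P3), giving (5, 15).
Vantage's commitment gain: 12 − 5 = 7.

7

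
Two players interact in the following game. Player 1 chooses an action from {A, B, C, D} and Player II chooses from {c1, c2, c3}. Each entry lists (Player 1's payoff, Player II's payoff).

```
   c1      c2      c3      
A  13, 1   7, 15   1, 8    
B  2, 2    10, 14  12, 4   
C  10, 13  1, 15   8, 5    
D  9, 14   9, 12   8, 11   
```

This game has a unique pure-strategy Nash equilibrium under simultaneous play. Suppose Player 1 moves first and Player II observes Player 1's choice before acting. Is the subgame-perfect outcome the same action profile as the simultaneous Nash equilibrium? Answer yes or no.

Work backward from Player II's decision.
- A: Player II compares 1, 15, 8 and picks c2; Player 1 would get 7.
- B: Player II compares 2, 14, 4 and picks c2; Player 1 would get 10.
- C: Player II compares 13, 15, 5 and picks c2; Player 1 would get 1.
- D: Player II compares 14, 12, 11 and picks c1; Player 1 would get 9.
Maximizing over 7, 10, 1, 9, Player 1 chooses B. Subgame-perfect outcome: (B, c2) with payoffs (10, 14).
Under simultaneous play:
Player 1's best replies: c1→A; c2→B; c3→B.
Player II's best replies: A→c2; B→c2; C→c2; D→c1.
Only (B, c2) has each player best-responding; Nash payoffs (10, 14).
Sequential outcome (B, c2) coincides with the Nash profile (B, c2).

yes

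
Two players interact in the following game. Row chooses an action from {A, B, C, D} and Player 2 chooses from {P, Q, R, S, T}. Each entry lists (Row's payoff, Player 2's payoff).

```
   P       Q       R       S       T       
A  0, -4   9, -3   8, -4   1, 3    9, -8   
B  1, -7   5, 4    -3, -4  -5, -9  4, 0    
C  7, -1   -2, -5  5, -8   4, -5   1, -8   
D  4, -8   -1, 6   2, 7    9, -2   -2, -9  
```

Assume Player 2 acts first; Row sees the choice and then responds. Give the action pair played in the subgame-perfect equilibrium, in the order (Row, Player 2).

Backward induction with Player 2 moving first.
- P: Row compares 0, 1, 7, 4 and picks C; Player 2 would get -1.
- Q: Row compares 9, 5, -2, -1 and picks A; Player 2 would get -3.
- R: Row compares 8, -3, 5, 2 and picks A; Player 2 would get -4.
- S: Row compares 1, -5, 4, 9 and picks D; Player 2 would get -2.
- T: Row compares 9, 4, 1, -2 and picks A; Player 2 would get -8.
Maximizing over -1, -3, -4, -2, -8, Player 2 chooses P. Subgame-perfect outcome: (C, P) with payoffs (7, -1).

(C, P)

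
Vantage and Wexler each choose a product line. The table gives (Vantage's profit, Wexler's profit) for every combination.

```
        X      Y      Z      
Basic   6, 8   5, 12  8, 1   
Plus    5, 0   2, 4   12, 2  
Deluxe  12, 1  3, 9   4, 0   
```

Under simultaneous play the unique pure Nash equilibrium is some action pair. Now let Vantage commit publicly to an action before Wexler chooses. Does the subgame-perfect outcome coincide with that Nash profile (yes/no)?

yes

Solve by backward induction (Vantage leads).
- Basic: BR = Y, leader payoff 5.
- Plus: BR = Y, leader payoff 2.
- Deluxe: BR = Y, leader payoff 3.
Vantage's induced payoffs are 5, 2, 3, so Vantage commits to Basic. Subgame-perfect outcome: (Basic, Y) with payoffs (5, 12).
Now find the simultaneous Nash equilibrium.
Vantage's best replies: X→Deluxe; Y→Basic; Z→Plus.
Wexler's best replies: Basic→Y; Plus→Y; Deluxe→Y.
Only (Basic, Y) has each player best-responding; Nash payoffs (5, 12).
Sequential outcome (Basic, Y) coincides with the Nash profile (Basic, Y).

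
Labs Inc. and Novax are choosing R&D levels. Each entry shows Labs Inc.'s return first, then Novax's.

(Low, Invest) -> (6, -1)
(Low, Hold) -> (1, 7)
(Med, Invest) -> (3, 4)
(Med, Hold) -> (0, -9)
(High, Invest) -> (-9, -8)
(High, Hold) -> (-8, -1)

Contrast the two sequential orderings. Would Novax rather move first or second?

If Labs Inc. leads: Novax's best replies are Low→Hold, Med→Invest, High→Hold; Labs Inc.'s induced payoffs 1, 3, -8; outcome (Med, Invest), payoffs (3, 4).
If Novax leads: Labs Inc.'s best replies are Invest→Low, Hold→Low; Novax's induced payoffs -1, 7; outcome (Low, Hold), payoffs (1, 7).
Novax gets 7 moving first and 4 moving second, so Novax prefers to move first.

first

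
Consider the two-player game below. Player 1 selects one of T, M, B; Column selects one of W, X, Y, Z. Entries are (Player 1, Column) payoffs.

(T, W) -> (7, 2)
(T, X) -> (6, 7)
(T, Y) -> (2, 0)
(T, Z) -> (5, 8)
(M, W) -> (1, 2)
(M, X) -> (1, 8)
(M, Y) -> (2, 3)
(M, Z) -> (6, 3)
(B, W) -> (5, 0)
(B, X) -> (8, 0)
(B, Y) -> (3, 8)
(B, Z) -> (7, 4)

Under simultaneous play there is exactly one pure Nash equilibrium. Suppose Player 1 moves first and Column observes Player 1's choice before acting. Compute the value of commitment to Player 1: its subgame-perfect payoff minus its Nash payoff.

Column best-responds to each possible Player 1 move:
- T: Column compares 2, 7, 0, 8 and picks Z; Player 1 would get 5.
- M: Column compares 2, 8, 3, 3 and picks X; Player 1 would get 1.
- B: Column compares 0, 0, 8, 4 and picks Y; Player 1 would get 3.
Among 5, 1, 3, the best is 5 at T. Subgame-perfect outcome: (T, Z) with payoffs (5, 8).
Under simultaneous play:
Player 1's best replies: W→T; X→B; Y→B; Z→B.
Column's best replies: T→Z; M→X; B→Y.
Only (B, Y) has each player best-responding; Nash payoffs (3, 8).
Player 1's commitment gain: 5 − 3 = 2.

2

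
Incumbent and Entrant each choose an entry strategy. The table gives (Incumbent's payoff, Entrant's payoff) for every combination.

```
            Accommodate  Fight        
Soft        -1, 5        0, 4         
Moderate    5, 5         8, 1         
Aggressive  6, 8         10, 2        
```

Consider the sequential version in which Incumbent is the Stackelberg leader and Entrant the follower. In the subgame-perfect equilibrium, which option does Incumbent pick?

Aggressive

Solve by backward induction (Incumbent leads).
- Soft → Entrant plays Accommodate (best of 5, 4); Incumbent gets -1.
- Moderate → Entrant plays Accommodate (best of 5, 1); Incumbent gets 5.
- Aggressive → Entrant plays Accommodate (best of 8, 2); Incumbent gets 6.
Incumbent's induced payoffs are -1, 5, 6, so Incumbent commits to Aggressive. Subgame-perfect outcome: (Aggressive, Accommodate) with payoffs (6, 8).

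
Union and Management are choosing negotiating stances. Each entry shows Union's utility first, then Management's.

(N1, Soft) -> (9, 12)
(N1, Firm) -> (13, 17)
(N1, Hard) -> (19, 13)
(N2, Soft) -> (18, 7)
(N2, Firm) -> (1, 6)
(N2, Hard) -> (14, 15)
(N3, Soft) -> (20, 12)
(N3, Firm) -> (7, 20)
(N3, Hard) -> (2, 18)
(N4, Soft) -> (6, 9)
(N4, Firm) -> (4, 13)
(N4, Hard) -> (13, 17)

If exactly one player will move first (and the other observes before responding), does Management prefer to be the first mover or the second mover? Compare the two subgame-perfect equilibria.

If Union leads: Management's best replies are N1→Firm, N2→Hard, N3→Firm, N4→Hard; Union's induced payoffs 13, 14, 7, 13; outcome (N2, Hard), payoffs (14, 15).
If Management leads: Union's best replies are Soft→N3, Firm→N1, Hard→N1; Management's induced payoffs 12, 17, 13; outcome (N1, Firm), payoffs (13, 17).
Management gets 17 moving first and 15 moving second, so Management prefers to move first.

first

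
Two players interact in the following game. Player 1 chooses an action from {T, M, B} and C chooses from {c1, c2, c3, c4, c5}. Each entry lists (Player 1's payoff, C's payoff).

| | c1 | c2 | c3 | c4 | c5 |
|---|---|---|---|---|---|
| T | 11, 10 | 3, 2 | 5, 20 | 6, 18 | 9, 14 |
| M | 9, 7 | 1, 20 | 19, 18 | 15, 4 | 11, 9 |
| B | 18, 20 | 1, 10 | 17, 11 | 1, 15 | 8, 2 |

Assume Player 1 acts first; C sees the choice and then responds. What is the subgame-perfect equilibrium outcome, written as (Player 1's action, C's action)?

Work backward from C's decision.
- T: BR = c3, leader payoff 5.
- M: BR = c2, leader payoff 1.
- B: BR = c1, leader payoff 18.
Maximizing over 5, 1, 18, Player 1 chooses B. Subgame-perfect outcome: (B, c1) with payoffs (18, 20).

(B, c1)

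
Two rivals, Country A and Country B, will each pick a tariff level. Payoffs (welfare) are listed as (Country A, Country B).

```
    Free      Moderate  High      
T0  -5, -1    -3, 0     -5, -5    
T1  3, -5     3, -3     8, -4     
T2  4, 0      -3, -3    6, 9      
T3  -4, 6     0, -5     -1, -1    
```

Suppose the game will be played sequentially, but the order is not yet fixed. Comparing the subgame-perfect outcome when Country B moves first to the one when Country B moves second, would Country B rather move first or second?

second

If Country A leads: Country B's best replies are T0→Moderate, T1→Moderate, T2→High, T3→Free; Country A's induced payoffs -3, 3, 6, -4; outcome (T2, High), payoffs (6, 9).
If Country B leads: Country A's best replies are Free→T2, Moderate→T1, High→T1; Country B's induced payoffs 0, -3, -4; outcome (T2, Free), payoffs (4, 0).
Country B gets 0 moving first and 9 moving second, so Country B prefers to move second.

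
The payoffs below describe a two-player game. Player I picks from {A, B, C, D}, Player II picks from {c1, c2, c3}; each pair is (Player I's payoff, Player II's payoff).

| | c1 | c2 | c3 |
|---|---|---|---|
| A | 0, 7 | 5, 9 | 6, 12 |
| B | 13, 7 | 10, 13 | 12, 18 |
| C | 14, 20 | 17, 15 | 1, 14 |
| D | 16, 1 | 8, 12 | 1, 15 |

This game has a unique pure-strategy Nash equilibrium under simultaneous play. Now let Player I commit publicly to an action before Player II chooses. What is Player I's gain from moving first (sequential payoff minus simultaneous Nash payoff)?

Solve by backward induction (Player I leads).
- A → Player II plays c3 (best of 7, 9, 12); Player I gets 6.
- B → Player II plays c3 (best of 7, 13, 18); Player I gets 12.
- C → Player II plays c1 (best of 20, 15, 14); Player I gets 14.
- D → Player II plays c3 (best of 1, 12, 15); Player I gets 1.
Player I's induced payoffs are 6, 12, 14, 1, so Player I commits to C. Subgame-perfect outcome: (C, c1) with payoffs (14, 20).
Now find the simultaneous Nash equilibrium.
Player I's best replies: c1→D; c2→C; c3→B.
Player II's best replies: A→c3; B→c3; C→c1; D→c3.
Only (B, c3) has each player best-responding; Nash payoffs (12, 18).
Player I's commitment gain: 14 − 12 = 2.

2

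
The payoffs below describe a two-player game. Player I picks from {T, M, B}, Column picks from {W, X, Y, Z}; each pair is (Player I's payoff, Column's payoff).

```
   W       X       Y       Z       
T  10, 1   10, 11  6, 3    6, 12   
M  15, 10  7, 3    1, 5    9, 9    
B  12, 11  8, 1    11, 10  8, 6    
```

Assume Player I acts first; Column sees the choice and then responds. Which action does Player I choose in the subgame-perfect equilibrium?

M

Solve by backward induction (Player I leads).
- T: BR = Z, leader payoff 6.
- M: BR = W, leader payoff 15.
- B: BR = W, leader payoff 12.
Maximizing over 6, 15, 12, Player I chooses M. Subgame-perfect outcome: (M, W) with payoffs (15, 10).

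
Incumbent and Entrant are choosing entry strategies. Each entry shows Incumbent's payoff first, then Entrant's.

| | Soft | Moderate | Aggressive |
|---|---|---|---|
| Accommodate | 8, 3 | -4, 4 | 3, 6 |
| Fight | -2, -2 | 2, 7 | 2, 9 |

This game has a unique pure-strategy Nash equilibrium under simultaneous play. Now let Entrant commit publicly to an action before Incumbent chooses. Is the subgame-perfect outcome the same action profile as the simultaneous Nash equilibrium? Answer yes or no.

no

Solve by backward induction (Entrant leads).
- Soft: Incumbent compares 8, -2 and picks Accommodate; Entrant would get 3.
- Moderate: Incumbent compares -4, 2 and picks Fight; Entrant would get 7.
- Aggressive: Incumbent compares 3, 2 and picks Accommodate; Entrant would get 6.
Entrant's induced payoffs are 3, 7, 6, so Entrant commits to Moderate. Subgame-perfect outcome: (Fight, Moderate) with payoffs (2, 7).
Now find the simultaneous Nash equilibrium.
Incumbent's best replies: Soft→Accommodate; Moderate→Fight; Aggressive→Accommodate.
Entrant's best replies: Accommodate→Aggressive; Fight→Aggressive.
The unique mutual best reply is (Accommodate, Aggressive), giving (3, 6).
Sequential outcome (Fight, Moderate) differs from the Nash profile (Accommodate, Aggressive).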